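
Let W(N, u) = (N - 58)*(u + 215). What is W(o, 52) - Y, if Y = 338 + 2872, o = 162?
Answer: 24558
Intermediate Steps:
Y = 3210
W(N, u) = (-58 + N)*(215 + u)
W(o, 52) - Y = (-12470 - 58*52 + 215*162 + 162*52) - 1*3210 = (-12470 - 3016 + 34830 + 8424) - 3210 = 27768 - 3210 = 24558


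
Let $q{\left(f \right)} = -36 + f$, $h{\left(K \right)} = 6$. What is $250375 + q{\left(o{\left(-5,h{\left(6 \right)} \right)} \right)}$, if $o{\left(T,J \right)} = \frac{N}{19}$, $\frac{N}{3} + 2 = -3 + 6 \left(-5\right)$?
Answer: $\frac{4756336}{19} \approx 2.5033 \cdot 10^{5}$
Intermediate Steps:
$N = -105$ ($N = -6 + 3 \left(-3 + 6 \left(-5\right)\right) = -6 + 3 \left(-3 - 30\right) = -6 + 3 \left(-33\right) = -6 - 99 = -105$)
$o{\left(T,J \right)} = - \frac{105}{19}$
$250375 + q{\left(o{\left(-5,h{\left(6 \right)} \right)} \right)} = 250375 - \frac{789}{19} = \frac{4756336}{19}$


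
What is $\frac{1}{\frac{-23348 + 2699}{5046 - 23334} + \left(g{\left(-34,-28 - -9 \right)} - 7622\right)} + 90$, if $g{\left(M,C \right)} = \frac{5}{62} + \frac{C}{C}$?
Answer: $\frac{129595984494}{1439957483} \approx 90.0$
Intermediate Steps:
$g{\left(M,C \right)} = \frac{67}{62}$ ($g{\left(M,C \right)} = 5 \cdot \frac{1}{62} + 1 = \frac{5}{62} + 1 = \frac{67}{62}$)
$\frac{1}{\frac{-23348 + 2699}{5046 - 23334} + \left(g{\left(-34,-28 - -9 \right)} - 7622\right)} + 90 = \frac{1}{\frac{-23348 + 2699}{5046 - 23334} + \left(\frac{67}{62} - 7622\right)} + 90 = \frac{1}{- \frac{20649}{-18288} - \frac{472497}{62}} + 90 = \frac{1}{\left(-20649\right) \left(- \frac{1}{18288}\right) - \frac{472497}{62}} + 90 = \frac{1}{\frac{6883}{6096} - \frac{472497}{62}} + 90 = \frac{1}{- \frac{1439957483}{188976}} + 90 = - \frac{188976}{1439957483} + 90 = \frac{129595984494}{1439957483}$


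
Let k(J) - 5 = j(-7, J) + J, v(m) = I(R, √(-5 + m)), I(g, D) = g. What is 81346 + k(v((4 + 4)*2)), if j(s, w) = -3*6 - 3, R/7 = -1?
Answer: 81323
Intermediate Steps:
R = -7 (R = 7*(-1) = -7)
j(s, w) = -21 (j(s, w) = -18 - 3 = -21)
v(m) = -7
k(J) = -16 + J (k(J) = 5 + (-21 + J) = -16 + J)
81346 + k(v((4 + 4)*2)) = 81346 + (-16 - 7) = 81346 - 23 = 81323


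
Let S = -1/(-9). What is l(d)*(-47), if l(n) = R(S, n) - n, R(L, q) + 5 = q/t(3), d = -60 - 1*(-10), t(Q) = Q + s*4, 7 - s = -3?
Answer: -88595/43 ≈ -2060.3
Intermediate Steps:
S = ⅑ (S = -1*(-⅑) = ⅑ ≈ 0.11111)
s = 10 (s = 7 - 1*(-3) = 7 + 3 = 10)
t(Q) = 40 + Q (t(Q) = Q + 10*4 = Q + 40 = 40 + Q)
d = -50 (d = -60 + 10 = -50)
R(L, q) = -5 + q/43 (R(L, q) = -5 + q/(40 + 3) = -5 + q/43)
l(n) = -5 - 42*n/43 (l(n) = (-5 + n/43) - n = -5 - 42*n/43)
l(d)*(-47) = (-5 - 42/43*(-50))*(-47) = (-5 + 2100/43)*(-47) = (1885/43)*(-47) = -88595/43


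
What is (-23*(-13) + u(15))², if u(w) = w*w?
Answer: 274576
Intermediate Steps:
u(w) = w²
(-23*(-13) + u(15))² = (-23*(-13) + 15²)² = (299 + 225)² = 524² = 274576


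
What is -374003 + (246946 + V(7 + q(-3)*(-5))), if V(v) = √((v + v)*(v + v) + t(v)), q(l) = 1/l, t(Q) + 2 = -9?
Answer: -127057 + √2605/3 ≈ -1.2704e+5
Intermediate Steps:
t(Q) = -11 (t(Q) = -2 - 9 = -11)
V(v) = √(-11 + 4*v²) (V(v) = √((v + v)*(v + v) - 11) = √((2*v)*(2*v) - 11) = √(4*v² - 11) = √(-11 + 4*v²))
-374003 + (246946 + V(7 + q(-3)*(-5))) = -374003 + (246946 + √(-11 + 4*(7 - 5/(-3))²)) = -374003 + (246946 + √(-11 + 4*(7 - ⅓*(-5))²)) = -374003 + (246946 + √(-11 + 4*(7 + 5/3)²)) = -374003 + (246946 + √(-11 + 4*(26/3)²)) = -374003 + (246946 + √(-11 + 4*(676/9))) = -374003 + (246946 + √(-11 + 2704/9)) = -374003 + (246946 + √(2605/9)) = -374003 + (246946 + √2605/3) = -127057 + √2605/3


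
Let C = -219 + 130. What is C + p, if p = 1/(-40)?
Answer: -3561/40 ≈ -89.025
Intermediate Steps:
p = -1/40 ≈ -0.025000
C = -89
C + p = -89 - 1/40 = -3561/40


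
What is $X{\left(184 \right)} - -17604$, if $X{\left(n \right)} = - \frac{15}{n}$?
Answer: $\frac{3239121}{184} \approx 17604.0$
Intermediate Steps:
$X{\left(184 \right)} - -17604 = - \frac{15}{184} - -17604 = \left(-15\right) \frac{1}{184} + 17604 = - \frac{15}{184} + 17604 = \frac{3239121}{184}$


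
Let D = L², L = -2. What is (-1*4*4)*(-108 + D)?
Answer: 1664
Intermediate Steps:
D = 4 (D = (-2)² = 4)
(-1*4*4)*(-108 + D) = (-1*4*4)*(-108 + 4) = -4*4*(-104) = -16*(-104) = 1664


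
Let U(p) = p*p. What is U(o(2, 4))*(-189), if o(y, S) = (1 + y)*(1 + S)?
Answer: -42525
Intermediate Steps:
o(y, S) = (1 + S)*(1 + y)
U(p) = p**2
U(o(2, 4))*(-189) = (1 + 4 + 2 + 4*2)**2*(-189) = (1 + 4 + 2 + 8)**2*(-189) = 15**2*(-189) = 225*(-189) = -42525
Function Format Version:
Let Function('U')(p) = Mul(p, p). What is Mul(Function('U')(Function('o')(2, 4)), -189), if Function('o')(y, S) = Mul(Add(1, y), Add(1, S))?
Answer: -42525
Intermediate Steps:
Function('o')(y, S) = Mul(Add(1, S), Add(1, y))
Function('U')(p) = Pow(p, 2)
Mul(Function('U')(Function('o')(2, 4)), -189) = Mul(Pow(Add(1, 4, 2, Mul(4, 2)), 2), -189) = Mul(Pow(Add(1, 4, 2, 8), 2), -189) = Mul(Pow(15, 2), -189) = Mul(225, -189) = -42525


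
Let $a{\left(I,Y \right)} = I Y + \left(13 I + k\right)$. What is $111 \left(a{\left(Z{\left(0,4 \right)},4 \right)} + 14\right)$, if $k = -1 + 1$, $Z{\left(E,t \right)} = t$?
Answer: $9102$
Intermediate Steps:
$k = 0$
$a{\left(I,Y \right)} = 13 I + I Y$ ($a{\left(I,Y \right)} = I Y + \left(13 I + 0\right) = I Y + 13 I = 13 I + I Y$)
$111 \left(a{\left(Z{\left(0,4 \right)},4 \right)} + 14\right) = 111 \left(4 \left(13 + 4\right) + 14\right) = 111 \left(4 \cdot 17 + 14\right) = 111 \left(68 + 14\right) = 111 \cdot 82 = 9102$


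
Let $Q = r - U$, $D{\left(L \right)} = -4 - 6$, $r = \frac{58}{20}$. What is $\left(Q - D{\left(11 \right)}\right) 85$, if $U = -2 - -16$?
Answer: $- \frac{187}{2} \approx -93.5$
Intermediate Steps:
$r = \frac{29}{10}$ ($r = 58 \cdot \frac{1}{20} = \frac{29}{10} \approx 2.9$)
$U = 14$ ($U = -2 + 16 = 14$)
$D{\left(L \right)} = -10$ ($D{\left(L \right)} = -4 - 6 = -10$)
$Q = - \frac{111}{10}$ ($Q = \frac{29}{10} - 14 = - \frac{111}{10} \approx -11.1$)
$\left(Q - D{\left(11 \right)}\right) 85 = \left(- \frac{111}{10} - -10\right) 85 = \left(- \frac{111}{10} + 10\right) 85 = \left(- \frac{11}{10}\right) 85 = - \frac{187}{2}$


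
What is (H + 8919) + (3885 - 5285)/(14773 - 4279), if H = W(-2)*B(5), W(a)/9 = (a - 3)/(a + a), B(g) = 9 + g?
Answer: 95247391/10494 ≈ 9076.4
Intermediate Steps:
W(a) = 9*(-3 + a)/(2*a) (W(a) = 9*((a - 3)/(a + a)) = 9*((-3 + a)/((2*a))) = 9*((-3 + a)*(1/(2*a))) = 9*((-3 + a)/(2*a)) = 9*(-3 + a)/(2*a))
H = 315/2 (H = ((9/2)*(-3 - 2)/(-2))*(9 + 5) = ((9/2)*(-1/2)*(-5))*14 = (45/4)*14 = 315/2 ≈ 157.50)
(H + 8919) + (3885 - 5285)/(14773 - 4279) = (315/2 + 8919) + (3885 - 5285)/(14773 - 4279) = 18153/2 - 1400/10494 = 18153/2 - 1400*1/10494 = 18153/2 - 700/5247 = 95247391/10494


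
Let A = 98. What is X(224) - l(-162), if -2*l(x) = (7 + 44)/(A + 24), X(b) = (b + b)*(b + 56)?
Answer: 30607411/244 ≈ 1.2544e+5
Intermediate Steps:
X(b) = 2*b*(56 + b) (X(b) = (2*b)*(56 + b) = 2*b*(56 + b))
l(x) = -51/244 (l(x) = -(7 + 44)/(2*(98 + 24)) = -51/(2*122) = -½*51/122 = -51/244)
X(224) - l(-162) = 2*224*(56 + 224) - 1*(-51/244) = 2*224*280 + 51/244 = 125440 + 51/244 = 30607411/244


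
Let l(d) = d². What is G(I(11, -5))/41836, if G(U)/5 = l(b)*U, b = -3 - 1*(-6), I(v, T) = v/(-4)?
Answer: -495/167344 ≈ -0.0029580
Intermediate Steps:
I(v, T) = -v/4 (I(v, T) = v*(-¼) = -v/4)
b = 3 (b = -3 + 6 = 3)
G(U) = 45*U (G(U) = 5*(3²*U) = 5*(9*U) = 45*U)
G(I(11, -5))/41836 = (45*(-¼*11))/41836 = (45*(-11/4))*(1/41836) = -495/4*1/41836 = -495/167344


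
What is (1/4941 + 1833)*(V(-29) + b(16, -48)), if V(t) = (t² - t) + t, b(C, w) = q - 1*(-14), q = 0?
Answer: 860401130/549 ≈ 1.5672e+6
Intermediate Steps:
b(C, w) = 14 (b(C, w) = 0 - 1*(-14) = 0 + 14 = 14)
V(t) = t²
(1/4941 + 1833)*(V(-29) + b(16, -48)) = (1/4941 + 1833)*((-29)² + 14) = (1/4941 + 1833)*(841 + 14) = (9056854/4941)*855 = 860401130/549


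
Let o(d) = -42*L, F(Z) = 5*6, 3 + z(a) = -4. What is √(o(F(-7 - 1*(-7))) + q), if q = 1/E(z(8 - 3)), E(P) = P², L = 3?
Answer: I*√6173/7 ≈ 11.224*I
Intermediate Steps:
z(a) = -7 (z(a) = -3 - 4 = -7)
F(Z) = 30
o(d) = -126 (o(d) = -42*3 = -126)
q = 1/49 (q = 1/((-7)²) = 1/49 ≈ 0.020408)
√(o(F(-7 - 1*(-7))) + q) = √(-126 + 1/49) = √(-6173/49) = I*√6173/7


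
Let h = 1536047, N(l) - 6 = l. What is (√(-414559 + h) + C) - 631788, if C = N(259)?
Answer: -631523 + 4*√70093 ≈ -6.3046e+5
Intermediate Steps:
N(l) = 6 + l
C = 265 (C = 6 + 259 = 265)
(√(-414559 + h) + C) - 631788 = (√(-414559 + 1536047) + 265) - 631788 = (√1121488 + 265) - 631788 = (4*√70093 + 265) - 631788 = (265 + 4*√70093) - 631788 = -631523 + 4*√70093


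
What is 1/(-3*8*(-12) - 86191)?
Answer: -1/85903 ≈ -1.1641e-5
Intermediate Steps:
1/(-3*8*(-12) - 86191) = 1/(-24*(-12) - 86191) = 1/(288 - 86191) = 1/(-85903) = -1/85903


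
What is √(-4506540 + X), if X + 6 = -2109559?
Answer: I*√6616105 ≈ 2572.2*I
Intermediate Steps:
X = -2109565 (X = -6 - 2109559 = -2109565)
√(-4506540 + X) = √(-4506540 - 2109565) = √(-6616105) = I*√6616105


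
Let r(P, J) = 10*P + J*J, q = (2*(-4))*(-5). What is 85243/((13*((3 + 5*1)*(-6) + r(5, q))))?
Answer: 85243/20826 ≈ 4.0931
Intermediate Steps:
q = 40 (q = -8*(-5) = 40)
r(P, J) = J² + 10*P (r(P, J) = 10*P + J² = J² + 10*P)
85243/((13*((3 + 5*1)*(-6) + r(5, q)))) = 85243/((13*((3 + 5*1)*(-6) + (40² + 10*5)))) = 85243/((13*((3 + 5)*(-6) + (1600 + 50)))) = 85243/((13*(8*(-6) + 1650))) = 85243/((13*(-48 + 1650))) = 85243/((13*1602)) = 85243/20826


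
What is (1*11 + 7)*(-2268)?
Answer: -40824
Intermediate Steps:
(1*11 + 7)*(-2268) = (11 + 7)*(-2268) = 18*(-2268) = -40824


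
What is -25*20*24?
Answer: -12000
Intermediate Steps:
-25*20*24 = -500*24 = -12000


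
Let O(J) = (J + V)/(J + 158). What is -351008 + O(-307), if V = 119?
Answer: -52300004/149 ≈ -3.5101e+5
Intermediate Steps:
O(J) = (119 + J)/(158 + J) (O(J) = (J + 119)/(J + 158) = (119 + J)/(158 + J))
-351008 + O(-307) = -351008 + (119 - 307)/(158 - 307) = -351008 - 188/(-149) = -351008 - 1/149*(-188) = -351008 + 188/149 = -52300004/149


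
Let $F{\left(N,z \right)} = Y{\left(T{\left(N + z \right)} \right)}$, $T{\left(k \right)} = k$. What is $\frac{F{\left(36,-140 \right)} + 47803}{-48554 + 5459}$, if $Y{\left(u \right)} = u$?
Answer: $- \frac{47699}{43095} \approx -1.1068$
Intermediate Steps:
$F{\left(N,z \right)} = N + z$
$\frac{F{\left(36,-140 \right)} + 47803}{-48554 + 5459} = \frac{\left(36 - 140\right) + 47803}{-48554 + 5459} = \frac{-104 + 47803}{-43095} = 47699 \left(- \frac{1}{43095}\right) = - \frac{47699}{43095}$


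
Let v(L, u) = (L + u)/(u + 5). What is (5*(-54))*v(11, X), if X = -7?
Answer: 540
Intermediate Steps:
v(L, u) = (L + u)/(5 + u)
(5*(-54))*v(11, X) = (5*(-54))*((11 - 7)/(5 - 7)) = -270*4/(-2) = -(-135)*4 = -270*(-2) = 540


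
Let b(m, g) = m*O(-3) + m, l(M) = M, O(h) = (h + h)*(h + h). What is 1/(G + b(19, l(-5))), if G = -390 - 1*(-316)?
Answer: 1/629 ≈ 0.0015898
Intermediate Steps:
O(h) = 4*h**2 (O(h) = (2*h)*(2*h) = 4*h**2)
b(m, g) = 37*m (b(m, g) = m*(4*(-3)**2) + m = m*(4*9) + m = m*36 + m = 36*m + m = 37*m)
G = -74 (G = -390 + 316 = -74)
1/(G + b(19, l(-5))) = 1/(-74 + 37*19) = 1/(-74 + 703) = 1/629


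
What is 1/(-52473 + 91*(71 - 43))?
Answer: -1/49925 ≈ -2.0030e-5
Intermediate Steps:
1/(-52473 + 91*(71 - 43)) = 1/(-52473 + 91*28) = 1/(-52473 + 2548) = 1/(-49925) = -1/49925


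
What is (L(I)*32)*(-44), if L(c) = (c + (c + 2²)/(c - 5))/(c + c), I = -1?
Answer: -1056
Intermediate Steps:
L(c) = (c + (4 + c)/(-5 + c))/(2*c) (L(c) = (c + (c + 4)/(-5 + c))/((2*c)) = (c + (4 + c)/(-5 + c))*(1/(2*c)) = (c + (4 + c)/(-5 + c))/(2*c))
(L(I)*32)*(-44) = (((½)*(4 + (-1)² - 4*(-1))/(-1*(-5 - 1)))*32)*(-44) = (((½)*(-1)*(4 + 1 + 4)/(-6))*32)*(-44) = (((½)*(-1)*(-⅙)*9)*32)*(-44) = ((¾)*32)*(-44) = 24*(-44) = -1056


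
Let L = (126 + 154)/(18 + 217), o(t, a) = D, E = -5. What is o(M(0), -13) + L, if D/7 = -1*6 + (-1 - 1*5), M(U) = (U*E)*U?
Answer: -3892/47 ≈ -82.808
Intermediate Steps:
M(U) = -5*U² (M(U) = (U*(-5))*U = (-5*U)*U = -5*U²)
D = -84 (D = 7*(-1*6 + (-1 - 1*5)) = 7*(-6 + (-1 - 5)) = 7*(-6 - 6) = 7*(-12) = -84)
o(t, a) = -84
L = 56/47 (L = 280/235 = 280*(1/235) = 56/47 ≈ 1.1915)
o(M(0), -13) + L = -84 + 56/47 = -3892/47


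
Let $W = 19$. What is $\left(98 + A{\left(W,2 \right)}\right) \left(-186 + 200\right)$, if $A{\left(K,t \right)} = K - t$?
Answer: $1610$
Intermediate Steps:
$\left(98 + A{\left(W,2 \right)}\right) \left(-186 + 200\right) = \left(98 + \left(19 - 2\right)\right) \left(-186 + 200\right) = \left(98 + \left(19 - 2\right)\right) 14 = \left(98 + 17\right) 14 = 115 \cdot 14 = 1610$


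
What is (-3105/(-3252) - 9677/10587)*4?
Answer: 467677/2869077 ≈ 0.16301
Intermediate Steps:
(-3105/(-3252) - 9677/10587)*4 = (-3105*(-1/3252) - 9677*1/10587)*4 = (1035/1084 - 9677/10587)*4 = (467677/11476308)*4 = 467677/2869077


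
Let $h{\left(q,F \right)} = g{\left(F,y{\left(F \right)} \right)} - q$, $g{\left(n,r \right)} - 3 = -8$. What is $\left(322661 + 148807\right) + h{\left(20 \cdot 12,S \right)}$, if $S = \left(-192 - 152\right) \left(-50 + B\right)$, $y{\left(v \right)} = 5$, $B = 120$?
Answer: $471223$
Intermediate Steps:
$g{\left(n,r \right)} = -5$ ($g{\left(n,r \right)} = 3 - 8 = -5$)
$S = -24080$ ($S = \left(-192 - 152\right) \left(-50 + 120\right) = \left(-344\right) 70 = -24080$)
$h{\left(q,F \right)} = -5 - q$
$\left(322661 + 148807\right) + h{\left(20 \cdot 12,S \right)} = \left(322661 + 148807\right) - \left(5 + 20 \cdot 12\right) = 471468 - 245 = 471223$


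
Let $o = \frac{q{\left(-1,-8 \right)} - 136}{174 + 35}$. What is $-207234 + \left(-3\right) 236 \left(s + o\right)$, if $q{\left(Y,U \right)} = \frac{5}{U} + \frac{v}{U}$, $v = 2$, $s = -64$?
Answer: $- \frac{67489581}{418} \approx -1.6146 \cdot 10^{5}$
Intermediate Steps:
$q{\left(Y,U \right)} = \frac{7}{U}$ ($q{\left(Y,U \right)} = \frac{5}{U} + \frac{2}{U} = \frac{7}{U}$)
$o = - \frac{1095}{1672}$ ($o = \frac{\frac{7}{-8} - 136}{174 + 35} = \frac{7 \left(- \frac{1}{8}\right) - 136}{209} = \left(- \frac{7}{8} - 136\right) \frac{1}{209} = \left(- \frac{1095}{8}\right) \frac{1}{209} = - \frac{1095}{1672} \approx -0.6549$)
$-207234 + \left(-3\right) 236 \left(s + o\right) = -207234 + \left(-3\right) 236 \left(-64 - \frac{1095}{1672}\right) = -207234 - - \frac{19134231}{418} = -207234 + \frac{19134231}{418} = - \frac{67489581}{418}$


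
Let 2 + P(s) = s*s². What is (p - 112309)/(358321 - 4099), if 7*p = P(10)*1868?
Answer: 119789/275506 ≈ 0.43480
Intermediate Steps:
P(s) = -2 + s³ (P(s) = -2 + s*s² = -2 + s³)
p = 1864264/7 (p = ((-2 + 10³)*1868)/7 = ((-2 + 1000)*1868)/7 = (998*1868)/7 = (⅐)*1864264 = 1864264/7 ≈ 2.6632e+5)
(p - 112309)/(358321 - 4099) = (1864264/7 - 112309)/(358321 - 4099) = (1078101/7)/354222 = (1078101/7)*(1/354222) = 119789/275506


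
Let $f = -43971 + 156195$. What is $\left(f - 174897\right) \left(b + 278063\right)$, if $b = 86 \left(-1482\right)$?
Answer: $-9439243203$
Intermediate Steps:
$f = 112224$
$b = -127452$
$\left(f - 174897\right) \left(b + 278063\right) = \left(112224 - 174897\right) \left(-127452 + 278063\right) = \left(-62673\right) 150611 = -9439243203$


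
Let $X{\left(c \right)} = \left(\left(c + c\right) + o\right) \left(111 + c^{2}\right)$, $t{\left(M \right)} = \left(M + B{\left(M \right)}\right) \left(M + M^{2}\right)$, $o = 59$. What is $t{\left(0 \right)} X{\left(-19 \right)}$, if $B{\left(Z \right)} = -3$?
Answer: $0$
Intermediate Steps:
$t{\left(M \right)} = \left(-3 + M\right) \left(M + M^{2}\right)$ ($t{\left(M \right)} = \left(M - 3\right) \left(M + M^{2}\right) = \left(-3 + M\right) \left(M + M^{2}\right)$)
$X{\left(c \right)} = \left(59 + 2 c\right) \left(111 + c^{2}\right)$ ($X{\left(c \right)} = \left(\left(c + c\right) + 59\right) \left(111 + c^{2}\right) = \left(2 c + 59\right) \left(111 + c^{2}\right) = \left(59 + 2 c\right) \left(111 + c^{2}\right)$)
$t{\left(0 \right)} X{\left(-19 \right)} = 0 \left(-3 + 0^{2} - 0\right) \left(6549 + 2 \left(-19\right)^{3} + 59 \left(-19\right)^{2} + 222 \left(-19\right)\right) = 0 \left(-3 + 0 + 0\right) \left(6549 + 2 \left(-6859\right) + 59 \cdot 361 - 4218\right) = 0 \left(-3\right) \left(6549 - 13718 + 21299 - 4218\right) = 0 \cdot 9912 = 0$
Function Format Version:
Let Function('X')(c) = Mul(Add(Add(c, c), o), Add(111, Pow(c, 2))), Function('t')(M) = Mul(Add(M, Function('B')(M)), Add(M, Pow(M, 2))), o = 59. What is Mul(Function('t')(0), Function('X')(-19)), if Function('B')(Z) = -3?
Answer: 0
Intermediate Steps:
Function('t')(M) = Mul(Add(-3, M), Add(M, Pow(M, 2))) (Function('t')(M) = Mul(Add(M, -3), Add(M, Pow(M, 2))) = Mul(Add(-3, M), Add(M, Pow(M, 2))))
Function('X')(c) = Mul(Add(59, Mul(2, c)), Add(111, Pow(c, 2))) (Function('X')(c) = Mul(Add(Add(c, c), 59), Add(111, Pow(c, 2))) = Mul(Add(Mul(2, c), 59), Add(111, Pow(c, 2))) = Mul(Add(59, Mul(2, c)), Add(111, Pow(c, 2))))
Mul(Function('t')(0), Function('X')(-19)) = Mul(Mul(0, Add(-3, Pow(0, 2), Mul(-2, 0))), Add(6549, Mul(2, Pow(-19, 3)), Mul(59, Pow(-19, 2)), Mul(222, -19))) = Mul(Mul(0, Add(-3, 0, 0)), Add(6549, Mul(2, -6859), Mul(59, 361), -4218)) = Mul(Mul(0, -3), Add(6549, -13718, 21299, -4218)) = Mul(0, 9912) = 0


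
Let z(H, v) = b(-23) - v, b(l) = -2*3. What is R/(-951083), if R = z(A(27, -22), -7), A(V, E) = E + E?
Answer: -1/951083 ≈ -1.0514e-6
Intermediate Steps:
b(l) = -6
A(V, E) = 2*E
z(H, v) = -6 - v
R = 1 (R = -6 - 1*(-7) = -6 + 7 = 1)
R/(-951083) = 1/(-951083) = 1*(-1/951083) = -1/951083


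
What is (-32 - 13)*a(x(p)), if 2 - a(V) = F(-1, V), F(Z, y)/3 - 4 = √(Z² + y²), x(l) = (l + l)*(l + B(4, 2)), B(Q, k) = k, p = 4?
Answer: 450 + 135*√2305 ≈ 6931.4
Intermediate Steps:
x(l) = 2*l*(2 + l) (x(l) = (l + l)*(l + 2) = (2*l)*(2 + l) = 2*l*(2 + l))
F(Z, y) = 12 + 3*√(Z² + y²)
a(V) = -10 - 3*√(1 + V²) (a(V) = 2 - (12 + 3*√((-1)² + V²)) = 2 - (12 + 3*√(1 + V²)) = 2 + (-12 - 3*√(1 + V²)) = -10 - 3*√(1 + V²))
(-32 - 13)*a(x(p)) = (-32 - 13)*(-10 - 3*√(1 + (2*4*(2 + 4))²)) = -45*(-10 - 3*√(1 + (2*4*6)²)) = -45*(-10 - 3*√(1 + 48²)) = -45*(-10 - 3*√(1 + 2304)) = -45*(-10 - 3*√2305) = 450 + 135*√2305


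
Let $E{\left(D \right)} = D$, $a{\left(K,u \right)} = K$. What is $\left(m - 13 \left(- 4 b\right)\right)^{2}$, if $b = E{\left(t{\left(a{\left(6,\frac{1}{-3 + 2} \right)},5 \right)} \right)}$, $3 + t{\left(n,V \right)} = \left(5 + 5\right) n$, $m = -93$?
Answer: $8242641$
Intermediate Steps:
$t{\left(n,V \right)} = -3 + 10 n$ ($t{\left(n,V \right)} = -3 + \left(5 + 5\right) n = -3 + 10 n$)
$b = 57$ ($b = -3 + 10 \cdot 6 = -3 + 60 = 57$)
$\left(m - 13 \left(- 4 b\right)\right)^{2} = \left(-93 - 13 \left(\left(-4\right) 57\right)\right)^{2} = \left(-93 - -2964\right)^{2} = \left(-93 + 2964\right)^{2} = 2871^{2} = 8242641$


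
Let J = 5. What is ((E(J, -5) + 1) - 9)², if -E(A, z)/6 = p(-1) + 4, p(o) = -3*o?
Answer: 2500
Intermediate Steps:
E(A, z) = -42 (E(A, z) = -6*(-3*(-1) + 4) = -6*(3 + 4) = -6*7 = -42)
((E(J, -5) + 1) - 9)² = ((-42 + 1) - 9)² = (-41 - 9)² = (-50)² = 2500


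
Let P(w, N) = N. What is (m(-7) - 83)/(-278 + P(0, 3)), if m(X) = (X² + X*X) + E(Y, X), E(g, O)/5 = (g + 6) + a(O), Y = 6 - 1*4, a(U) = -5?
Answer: -6/55 ≈ -0.10909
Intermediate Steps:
Y = 2 (Y = 6 - 4 = 2)
E(g, O) = 5 + 5*g (E(g, O) = 5*((g + 6) - 5) = 5*((6 + g) - 5) = 5*(1 + g) = 5 + 5*g)
m(X) = 15 + 2*X² (m(X) = (X² + X*X) + (5 + 5*2) = (X² + X²) + (5 + 10) = 2*X² + 15 = 15 + 2*X²)
(m(-7) - 83)/(-278 + P(0, 3)) = ((15 + 2*(-7)²) - 83)/(-278 + 3) = ((15 + 2*49) - 83)/(-275) = ((15 + 98) - 83)*(-1/275) = (113 - 83)*(-1/275) = 30*(-1/275) = -6/55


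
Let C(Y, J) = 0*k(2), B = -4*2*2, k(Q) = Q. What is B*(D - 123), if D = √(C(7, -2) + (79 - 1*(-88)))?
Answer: 1968 - 16*√167 ≈ 1761.2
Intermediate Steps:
B = -16 (B = -8*2 = -16)
C(Y, J) = 0 (C(Y, J) = 0*2 = 0)
D = √167 (D = √(0 + (79 - 1*(-88))) = √(0 + (79 + 88)) = √(0 + 167) = √167 ≈ 12.923)
B*(D - 123) = -16*(√167 - 123) = -16*(-123 + √167) = 1968 - 16*√167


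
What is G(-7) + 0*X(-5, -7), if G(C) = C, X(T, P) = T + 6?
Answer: -7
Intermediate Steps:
X(T, P) = 6 + T
G(-7) + 0*X(-5, -7) = -7 + 0*(6 - 5) = -7 + 0*1 = -7 + 0 = -7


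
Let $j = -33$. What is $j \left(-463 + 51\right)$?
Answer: $13596$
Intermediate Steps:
$j \left(-463 + 51\right) = - 33 \left(-463 + 51\right) = \left(-33\right) \left(-412\right) = 13596$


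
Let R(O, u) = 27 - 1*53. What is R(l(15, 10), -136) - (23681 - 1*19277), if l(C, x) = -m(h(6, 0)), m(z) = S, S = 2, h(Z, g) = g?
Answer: -4430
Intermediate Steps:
m(z) = 2
l(C, x) = -2 (l(C, x) = -1*2 = -2)
R(O, u) = -26 (R(O, u) = 27 - 53 = -26)
R(l(15, 10), -136) - (23681 - 1*19277) = -26 - (23681 - 1*19277) = -26 - (23681 - 19277) = -26 - 1*4404 = -26 - 4404 = -4430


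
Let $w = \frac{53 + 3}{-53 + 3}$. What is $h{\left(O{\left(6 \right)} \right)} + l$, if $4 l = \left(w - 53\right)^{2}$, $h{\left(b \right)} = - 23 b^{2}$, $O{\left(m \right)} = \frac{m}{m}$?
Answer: $\frac{1773109}{2500} \approx 709.24$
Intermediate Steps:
$O{\left(m \right)} = 1$
$w = - \frac{28}{25}$ ($w = \frac{56}{-50} = 56 \left(- \frac{1}{50}\right) = - \frac{28}{25} \approx -1.12$)
$l = \frac{1830609}{2500}$ ($l = \frac{\left(- \frac{28}{25} - 53\right)^{2}}{4} = \frac{\left(- \frac{1353}{25}\right)^{2}}{4} = \frac{1}{4} \cdot \frac{1830609}{625} = \frac{1830609}{2500} \approx 732.24$)
$h{\left(O{\left(6 \right)} \right)} + l = - 23 \cdot 1^{2} + \frac{1830609}{2500} = \left(-23\right) 1 + \frac{1830609}{2500} = -23 + \frac{1830609}{2500} = \frac{1773109}{2500}$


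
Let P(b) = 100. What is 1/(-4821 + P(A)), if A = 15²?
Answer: -1/4721 ≈ -0.00021182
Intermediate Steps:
A = 225
1/(-4821 + P(A)) = 1/(-4821 + 100) = 1/(-4721) = -1/4721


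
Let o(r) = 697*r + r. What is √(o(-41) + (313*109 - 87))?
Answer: 2*√1353 ≈ 73.566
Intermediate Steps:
o(r) = 698*r
√(o(-41) + (313*109 - 87)) = √(698*(-41) + (313*109 - 87)) = √(-28618 + (34117 - 87)) = √(-28618 + 34030) = √5412 = 2*√1353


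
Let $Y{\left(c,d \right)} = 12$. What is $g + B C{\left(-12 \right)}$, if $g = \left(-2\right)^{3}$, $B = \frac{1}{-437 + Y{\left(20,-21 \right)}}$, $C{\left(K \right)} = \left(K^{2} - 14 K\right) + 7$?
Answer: $- \frac{3719}{425} \approx -8.7506$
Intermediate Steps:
$C{\left(K \right)} = 7 + K^{2} - 14 K$
$B = - \frac{1}{425}$ ($B = \frac{1}{-437 + 12} = \frac{1}{-425} = - \frac{1}{425} \approx -0.0023529$)
$g = -8$
$g + B C{\left(-12 \right)} = -8 - \frac{7 + \left(-12\right)^{2} - -168}{425} = -8 - \frac{7 + 144 + 168}{425} = -8 - \frac{319}{425} = - \frac{3719}{425}$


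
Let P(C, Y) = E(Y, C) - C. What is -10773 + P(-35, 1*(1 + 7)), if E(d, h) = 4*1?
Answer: -10734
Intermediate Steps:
E(d, h) = 4
P(C, Y) = 4 - C
-10773 + P(-35, 1*(1 + 7)) = -10773 + (4 - 1*(-35)) = -10773 + (4 + 35) = -10773 + 39 = -10734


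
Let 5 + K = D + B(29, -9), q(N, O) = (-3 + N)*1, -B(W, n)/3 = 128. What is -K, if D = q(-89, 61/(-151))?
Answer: 481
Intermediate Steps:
B(W, n) = -384 (B(W, n) = -3*128 = -384)
q(N, O) = -3 + N
D = -92 (D = -3 - 89 = -92)
K = -481 (K = -5 + (-92 - 384) = -5 - 476 = -481)
-K = -1*(-481) = 481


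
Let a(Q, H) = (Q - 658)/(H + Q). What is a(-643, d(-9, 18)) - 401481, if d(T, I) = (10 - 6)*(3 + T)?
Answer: -267786526/667 ≈ -4.0148e+5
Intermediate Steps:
d(T, I) = 12 + 4*T (d(T, I) = 4*(3 + T) = 12 + 4*T)
a(Q, H) = (-658 + Q)/(H + Q)
a(-643, d(-9, 18)) - 401481 = (-658 - 643)/((12 + 4*(-9)) - 643) - 401481 = -1301/((12 - 36) - 643) - 401481 = -1301/(-24 - 643) - 401481 = -1301/(-667) - 401481 = -1/667*(-1301) - 401481 = 1301/667 - 401481 = -267786526/667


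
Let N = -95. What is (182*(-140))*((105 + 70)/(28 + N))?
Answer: 4459000/67 ≈ 66552.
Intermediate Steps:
(182*(-140))*((105 + 70)/(28 + N)) = (182*(-140))*((105 + 70)/(28 - 95)) = -4459000/(-67) = -4459000*(-1)/67 = -25480*(-175/67) = 4459000/67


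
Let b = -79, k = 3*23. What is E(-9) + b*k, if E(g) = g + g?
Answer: -5469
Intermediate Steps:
E(g) = 2*g
k = 69
E(-9) + b*k = 2*(-9) - 79*69 = -18 - 5451 = -5469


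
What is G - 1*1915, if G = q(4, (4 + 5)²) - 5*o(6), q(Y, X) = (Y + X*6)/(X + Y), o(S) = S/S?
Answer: -32542/17 ≈ -1914.2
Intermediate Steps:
o(S) = 1
q(Y, X) = (Y + 6*X)/(X + Y)
G = 13/17 (G = (4 + 6*(4 + 5)²)/((4 + 5)² + 4) - 5*1 = (4 + 6*9²)/(9² + 4) - 5 = (4 + 6*81)/(81 + 4) - 5 = (4 + 486)/85 - 5 = (1/85)*490 - 5 = 98/17 - 5 = 13/17 ≈ 0.76471)
G - 1*1915 = 13/17 - 1*1915 = 13/17 - 1915 = -32542/17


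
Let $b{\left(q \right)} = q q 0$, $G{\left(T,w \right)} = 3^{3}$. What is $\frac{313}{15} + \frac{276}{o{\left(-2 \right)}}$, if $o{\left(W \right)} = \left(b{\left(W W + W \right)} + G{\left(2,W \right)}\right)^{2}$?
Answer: $\frac{25813}{1215} \approx 21.245$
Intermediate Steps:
$G{\left(T,w \right)} = 27$
$b{\left(q \right)} = 0$ ($b{\left(q \right)} = q^{2} \cdot 0 = 0$)
$o{\left(W \right)} = 729$ ($o{\left(W \right)} = \left(0 + 27\right)^{2} = 27^{2} = 729$)
$\frac{313}{15} + \frac{276}{o{\left(-2 \right)}} = \frac{313}{15} + \frac{276}{729} = 313 \cdot \frac{1}{15} + 276 \cdot \frac{1}{729} = \frac{313}{15} + \frac{92}{243} = \frac{25813}{1215}$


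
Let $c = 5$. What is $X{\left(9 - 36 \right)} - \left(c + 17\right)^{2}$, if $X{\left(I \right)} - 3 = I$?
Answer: $-508$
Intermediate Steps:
$X{\left(I \right)} = 3 + I$
$X{\left(9 - 36 \right)} - \left(c + 17\right)^{2} = \left(3 + \left(9 - 36\right)\right) - \left(5 + 17\right)^{2} = \left(3 + \left(9 - 36\right)\right) - 22^{2} = \left(3 - 27\right) - 484 = -24 - 484 = -508$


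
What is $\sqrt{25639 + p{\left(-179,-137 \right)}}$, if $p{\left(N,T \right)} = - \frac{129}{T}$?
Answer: $\frac{4 \sqrt{30077254}}{137} \approx 160.12$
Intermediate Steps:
$\sqrt{25639 + p{\left(-179,-137 \right)}} = \sqrt{25639 - \frac{129}{-137}} = \sqrt{25639 - - \frac{129}{137}} = \sqrt{25639 + \frac{129}{137}} = \sqrt{\frac{3512672}{137}} = \frac{4 \sqrt{30077254}}{137}$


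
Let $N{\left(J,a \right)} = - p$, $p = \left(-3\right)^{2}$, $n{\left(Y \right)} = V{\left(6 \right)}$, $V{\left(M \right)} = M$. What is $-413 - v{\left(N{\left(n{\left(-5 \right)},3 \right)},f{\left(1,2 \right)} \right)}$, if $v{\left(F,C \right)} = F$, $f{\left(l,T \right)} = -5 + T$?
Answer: $-404$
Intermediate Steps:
$n{\left(Y \right)} = 6$
$p = 9$
$N{\left(J,a \right)} = -9$ ($N{\left(J,a \right)} = \left(-1\right) 9 = -9$)
$-413 - v{\left(N{\left(n{\left(-5 \right)},3 \right)},f{\left(1,2 \right)} \right)} = -413 - -9 = -413 + 9 = -404$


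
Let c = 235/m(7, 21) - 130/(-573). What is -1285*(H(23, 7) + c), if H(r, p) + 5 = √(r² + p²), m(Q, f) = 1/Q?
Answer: -1207707250/573 - 21845*√2 ≈ -2.1386e+6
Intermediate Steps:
H(r, p) = -5 + √(p² + r²) (H(r, p) = -5 + √(r² + p²) = -5 + √(p² + r²))
c = 942715/573 (c = 235/(1/7) - 130/(-573) = 235/(⅐) - 130*(-1/573) = 235*7 + 130/573 = 1645 + 130/573 = 942715/573 ≈ 1645.2)
-1285*(H(23, 7) + c) = -1285*((-5 + √(7² + 23²)) + 942715/573) = -1285*((-5 + √(49 + 529)) + 942715/573) = -1285*((-5 + √578) + 942715/573) = -1285*((-5 + 17*√2) + 942715/573) = -1285*(939850/573 + 17*√2) = -1207707250/573 - 21845*√2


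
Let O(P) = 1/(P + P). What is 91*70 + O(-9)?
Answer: 114659/18 ≈ 6369.9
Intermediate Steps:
O(P) = 1/(2*P)
91*70 + O(-9) = 91*70 + (½)/(-9) = 6370 + (½)*(-⅑) = 6370 - 1/18 = 114659/18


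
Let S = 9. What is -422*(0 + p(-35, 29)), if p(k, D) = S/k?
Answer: 3798/35 ≈ 108.51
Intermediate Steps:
p(k, D) = 9/k
-422*(0 + p(-35, 29)) = -422*(0 + 9/(-35)) = -422*(0 + 9*(-1/35)) = -422*(0 - 9/35) = -422*(-9/35) = 3798/35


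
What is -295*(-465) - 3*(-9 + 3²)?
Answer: 137175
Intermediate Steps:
-295*(-465) - 3*(-9 + 3²) = 137175 - 3*(-9 + 9) = 137175 - 3*0 = 137175 + 0 = 137175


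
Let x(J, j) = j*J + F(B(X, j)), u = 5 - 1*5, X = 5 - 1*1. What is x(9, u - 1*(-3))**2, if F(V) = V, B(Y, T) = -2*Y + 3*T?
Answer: 784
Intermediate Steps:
X = 4 (X = 5 - 1 = 4)
u = 0 (u = 5 - 5 = 0)
x(J, j) = -8 + 3*j + J*j (x(J, j) = j*J + (-2*4 + 3*j) = J*j + (-8 + 3*j) = -8 + 3*j + J*j)
x(9, u - 1*(-3))**2 = (-8 + 3*(0 - 1*(-3)) + 9*(0 - 1*(-3)))**2 = (-8 + 3*(0 + 3) + 9*(0 + 3))**2 = (-8 + 3*3 + 9*3)**2 = (-8 + 9 + 27)**2 = 28**2 = 784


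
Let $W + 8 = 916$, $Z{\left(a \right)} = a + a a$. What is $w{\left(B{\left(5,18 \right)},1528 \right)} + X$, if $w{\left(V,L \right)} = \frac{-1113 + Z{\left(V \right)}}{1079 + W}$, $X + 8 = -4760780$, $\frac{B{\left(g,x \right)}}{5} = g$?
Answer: $- \frac{9459686219}{1987} \approx -4.7608 \cdot 10^{6}$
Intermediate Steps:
$Z{\left(a \right)} = a + a^{2}$
$B{\left(g,x \right)} = 5 g$
$W = 908$ ($W = -8 + 916 = 908$)
$X = -4760788$ ($X = -8 - 4760780 = -4760788$)
$w{\left(V,L \right)} = - \frac{1113}{1987} + \frac{V \left(1 + V\right)}{1987}$ ($w{\left(V,L \right)} = \frac{-1113 + V \left(1 + V\right)}{1079 + 908} = \frac{-1113 + V \left(1 + V\right)}{1987} = \left(-1113 + V \left(1 + V\right)\right) \frac{1}{1987} = - \frac{1113}{1987} + \frac{V \left(1 + V\right)}{1987}$)
$w{\left(B{\left(5,18 \right)},1528 \right)} + X = \left(- \frac{1113}{1987} + \frac{5 \cdot 5 \left(1 + 5 \cdot 5\right)}{1987}\right) - 4760788 = \left(- \frac{1113}{1987} + \frac{1}{1987} \cdot 25 \left(1 + 25\right)\right) - 4760788 = \left(- \frac{1113}{1987} + \frac{1}{1987} \cdot 25 \cdot 26\right) - 4760788 = \left(- \frac{1113}{1987} + \frac{650}{1987}\right) - 4760788 = - \frac{463}{1987} - 4760788 = - \frac{9459686219}{1987}$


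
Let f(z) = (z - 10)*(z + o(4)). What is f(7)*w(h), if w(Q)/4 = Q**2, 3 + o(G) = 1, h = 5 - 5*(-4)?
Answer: -37500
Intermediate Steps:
h = 25 (h = 5 + 20 = 25)
o(G) = -2 (o(G) = -3 + 1 = -2)
f(z) = (-10 + z)*(-2 + z) (f(z) = (z - 10)*(z - 2) = (-10 + z)*(-2 + z))
w(Q) = 4*Q**2
f(7)*w(h) = (20 + 7**2 - 12*7)*(4*25**2) = (20 + 49 - 84)*(4*625) = -15*2500 = -37500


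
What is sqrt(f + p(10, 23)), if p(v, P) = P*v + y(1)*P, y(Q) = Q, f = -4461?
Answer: 4*I*sqrt(263) ≈ 64.869*I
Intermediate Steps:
p(v, P) = P + P*v (p(v, P) = P*v + 1*P = P*v + P = P + P*v)
sqrt(f + p(10, 23)) = sqrt(-4461 + 23*(1 + 10)) = sqrt(-4461 + 23*11) = sqrt(-4461 + 253) = sqrt(-4208) = 4*I*sqrt(263)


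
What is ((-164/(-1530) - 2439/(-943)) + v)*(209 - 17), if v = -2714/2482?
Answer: 5393053312/17553945 ≈ 307.23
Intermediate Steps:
v = -1357/1241 (v = -2714*1/2482 = -1357/1241 ≈ -1.0935)
((-164/(-1530) - 2439/(-943)) + v)*(209 - 17) = ((-164/(-1530) - 2439/(-943)) - 1357/1241)*(209 - 17) = ((-164*(-1/1530) - 2439*(-1/943)) - 1357/1241)*192 = ((82/765 + 2439/943) - 1357/1241)*192 = (1943161/721395 - 1357/1241)*192 = (84266458/52661835)*192 = 5393053312/17553945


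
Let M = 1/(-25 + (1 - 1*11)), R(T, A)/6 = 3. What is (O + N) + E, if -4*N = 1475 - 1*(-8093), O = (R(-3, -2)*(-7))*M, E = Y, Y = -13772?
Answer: -80802/5 ≈ -16160.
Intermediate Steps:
R(T, A) = 18 (R(T, A) = 6*3 = 18)
E = -13772
M = -1/35 (M = 1/(-25 + (1 - 11)) = 1/(-25 - 10) = 1/(-35) = -1/35 ≈ -0.028571)
O = 18/5 (O = (18*(-7))*(-1/35) = -126*(-1/35) = 18/5 ≈ 3.6000)
N = -2392 (N = -(1475 - 1*(-8093))/4 = -(1475 + 8093)/4 = -1/4*9568 = -2392)
(O + N) + E = (18/5 - 2392) - 13772 = -11942/5 - 13772 = -80802/5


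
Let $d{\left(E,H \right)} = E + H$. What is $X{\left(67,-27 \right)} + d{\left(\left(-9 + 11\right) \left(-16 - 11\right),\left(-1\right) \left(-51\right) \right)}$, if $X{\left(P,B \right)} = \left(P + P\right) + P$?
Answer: $198$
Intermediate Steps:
$X{\left(P,B \right)} = 3 P$ ($X{\left(P,B \right)} = 2 P + P = 3 P$)
$X{\left(67,-27 \right)} + d{\left(\left(-9 + 11\right) \left(-16 - 11\right),\left(-1\right) \left(-51\right) \right)} = 3 \cdot 67 + \left(\left(-9 + 11\right) \left(-16 - 11\right) - -51\right) = 201 + \left(2 \left(-27\right) + 51\right) = 201 + \left(-54 + 51\right) = 201 - 3 = 198$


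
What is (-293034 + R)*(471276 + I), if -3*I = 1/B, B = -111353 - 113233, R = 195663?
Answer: -3435313525786171/74862 ≈ -4.5889e+10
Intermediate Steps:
B = -224586
I = 1/673758 (I = -⅓/(-224586) = -⅓*(-1/224586) = 1/673758 ≈ 1.4842e-6)
(-293034 + R)*(471276 + I) = (-293034 + 195663)*(471276 + 1/673758) = -97371*317525975209/673758 = -3435313525786171/74862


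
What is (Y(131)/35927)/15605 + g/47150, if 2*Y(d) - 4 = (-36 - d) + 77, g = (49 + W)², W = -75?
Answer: 37899117701/2643421537025 ≈ 0.014337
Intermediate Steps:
g = 676 (g = (49 - 75)² = (-26)² = 676)
Y(d) = 45/2 - d/2 (Y(d) = 2 + ((-36 - d) + 77)/2 = 2 + (41 - d)/2 = 2 + (41/2 - d/2) = 45/2 - d/2)
(Y(131)/35927)/15605 + g/47150 = ((45/2 - ½*131)/35927)/15605 + 676/47150 = ((45/2 - 131/2)*(1/35927))*(1/15605) + 676*(1/47150) = -43*1/35927*(1/15605) + 338/23575 = -43/35927*1/15605 + 338/23575 = -43/560640835 + 338/23575 = 37899117701/2643421537025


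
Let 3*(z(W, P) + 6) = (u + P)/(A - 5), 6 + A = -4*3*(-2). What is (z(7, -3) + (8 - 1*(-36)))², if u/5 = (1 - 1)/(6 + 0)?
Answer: 243049/169 ≈ 1438.2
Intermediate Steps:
u = 0 (u = 5*((1 - 1)/(6 + 0)) = 5*(0/6) = 5*(0*(⅙)) = 5*0 = 0)
A = 18 (A = -6 - 4*3*(-2) = -6 - 12*(-2) = -6 + 24 = 18)
z(W, P) = -6 + P/39 (z(W, P) = -6 + ((0 + P)/(18 - 5))/3 = -6 + (P/13)/3 = -6 + P/39)
(z(7, -3) + (8 - 1*(-36)))² = ((-6 + (1/39)*(-3)) + (8 - 1*(-36)))² = ((-6 - 1/13) + (8 + 36))² = (-79/13 + 44)² = (493/13)² = 243049/169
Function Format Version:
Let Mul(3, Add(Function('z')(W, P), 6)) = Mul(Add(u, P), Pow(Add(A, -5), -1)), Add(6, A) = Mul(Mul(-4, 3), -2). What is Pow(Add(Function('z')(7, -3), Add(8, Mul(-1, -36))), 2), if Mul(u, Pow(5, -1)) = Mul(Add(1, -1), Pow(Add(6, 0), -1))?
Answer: Rational(243049, 169) ≈ 1438.2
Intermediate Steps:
u = 0 (u = Mul(5, Mul(Add(1, -1), Pow(Add(6, 0), -1))) = Mul(5, Mul(0, Pow(6, -1))) = Mul(5, Mul(0, Rational(1, 6))) = Mul(5, 0) = 0)
A = 18 (A = Add(-6, Mul(Mul(-4, 3), -2)) = Add(-6, Mul(-12, -2)) = Add(-6, 24) = 18)
Function('z')(W, P) = Add(-6, Mul(Rational(1, 39), P)) (Function('z')(W, P) = Add(-6, Mul(Rational(1, 3), Mul(Add(0, P), Pow(Add(18, -5), -1)))) = Add(-6, Mul(Rational(1, 3), Mul(P, Pow(13, -1)))) = Add(-6, Mul(Rational(1, 3), Mul(P, Rational(1, 13)))) = Add(-6, Mul(Rational(1, 3), Mul(Rational(1, 13), P))) = Add(-6, Mul(Rational(1, 39), P)))
Pow(Add(Function('z')(7, -3), Add(8, Mul(-1, -36))), 2) = Pow(Add(Add(-6, Mul(Rational(1, 39), -3)), Add(8, Mul(-1, -36))), 2) = Pow(Add(Add(-6, Rational(-1, 13)), Add(8, 36)), 2) = Pow(Add(Rational(-79, 13), 44), 2) = Pow(Rational(493, 13), 2) = Rational(243049, 169)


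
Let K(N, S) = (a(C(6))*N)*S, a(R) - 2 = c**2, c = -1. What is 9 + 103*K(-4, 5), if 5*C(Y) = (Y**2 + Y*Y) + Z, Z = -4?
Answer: -6171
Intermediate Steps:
C(Y) = -4/5 + 2*Y**2/5 (C(Y) = ((Y**2 + Y*Y) - 4)/5 = ((Y**2 + Y**2) - 4)/5 = (2*Y**2 - 4)/5 = (-4 + 2*Y**2)/5 = -4/5 + 2*Y**2/5)
a(R) = 3 (a(R) = 2 + (-1)**2 = 2 + 1 = 3)
K(N, S) = 3*N*S (K(N, S) = (3*N)*S = 3*N*S)
9 + 103*K(-4, 5) = 9 + 103*(3*(-4)*5) = 9 + 103*(-60) = 9 - 6180 = -6171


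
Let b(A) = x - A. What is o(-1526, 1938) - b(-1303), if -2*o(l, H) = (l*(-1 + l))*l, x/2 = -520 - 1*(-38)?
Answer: 1777943787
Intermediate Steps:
x = -964 (x = 2*(-520 - 1*(-38)) = 2*(-520 + 38) = 2*(-482) = -964)
o(l, H) = -l²*(-1 + l)/2 (o(l, H) = -l*(-1 + l)*l/2 = -l²*(-1 + l)/2)
b(A) = -964 - A
o(-1526, 1938) - b(-1303) = (½)*(-1526)²*(1 - 1*(-1526)) - (-964 - 1*(-1303)) = (½)*2328676*(1 + 1526) - (-964 + 1303) = (½)*2328676*1527 - 1*339 = 1777944126 - 339 = 1777943787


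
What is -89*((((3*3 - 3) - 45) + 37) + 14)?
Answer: -1068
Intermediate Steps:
-89*((((3*3 - 3) - 45) + 37) + 14) = -89*((((9 - 3) - 45) + 37) + 14) = -89*(((6 - 45) + 37) + 14) = -89*((-39 + 37) + 14) = -89*(-2 + 14) = -89*12 = -1068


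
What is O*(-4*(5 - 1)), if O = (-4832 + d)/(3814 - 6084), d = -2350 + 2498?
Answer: -37472/1135 ≈ -33.015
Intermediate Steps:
d = 148
O = 2342/1135 (O = (-4832 + 148)/(3814 - 6084) = -4684/(-2270) = -4684*(-1/2270) = 2342/1135 ≈ 2.0634)
O*(-4*(5 - 1)) = 2342*(-4*(5 - 1))/1135 = 2342*(-4*4)/1135 = (2342/1135)*(-16) = -37472/1135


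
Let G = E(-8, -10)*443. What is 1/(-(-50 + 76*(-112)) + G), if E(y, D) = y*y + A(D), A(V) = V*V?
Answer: 1/81214 ≈ 1.2313e-5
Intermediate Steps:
A(V) = V**2
E(y, D) = D**2 + y**2 (E(y, D) = y*y + D**2 = y**2 + D**2 = D**2 + y**2)
G = 72652 (G = ((-10)**2 + (-8)**2)*443 = (100 + 64)*443 = 164*443 = 72652)
1/(-(-50 + 76*(-112)) + G) = 1/(-(-50 + 76*(-112)) + 72652) = 1/(-(-50 - 8512) + 72652) = 1/(-1*(-8562) + 72652) = 1/(8562 + 72652) = 1/81214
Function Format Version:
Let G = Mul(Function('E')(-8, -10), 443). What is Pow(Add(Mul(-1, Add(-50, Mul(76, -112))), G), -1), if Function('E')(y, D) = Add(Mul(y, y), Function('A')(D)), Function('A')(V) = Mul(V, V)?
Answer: Rational(1, 81214) ≈ 1.2313e-5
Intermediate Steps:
Function('A')(V) = Pow(V, 2)
Function('E')(y, D) = Add(Pow(D, 2), Pow(y, 2)) (Function('E')(y, D) = Add(Mul(y, y), Pow(D, 2)) = Add(Pow(y, 2), Pow(D, 2)) = Add(Pow(D, 2), Pow(y, 2)))
G = 72652 (G = Mul(Add(Pow(-10, 2), Pow(-8, 2)), 443) = Mul(Add(100, 64), 443) = Mul(164, 443) = 72652)
Pow(Add(Mul(-1, Add(-50, Mul(76, -112))), G), -1) = Pow(Add(Mul(-1, Add(-50, Mul(76, -112))), 72652), -1) = Pow(Add(Mul(-1, Add(-50, -8512)), 72652), -1) = Pow(Add(Mul(-1, -8562), 72652), -1) = Pow(Add(8562, 72652), -1) = Pow(81214, -1) = Rational(1, 81214)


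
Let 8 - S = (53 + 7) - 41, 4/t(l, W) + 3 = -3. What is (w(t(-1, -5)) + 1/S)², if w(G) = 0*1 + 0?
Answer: 1/121 ≈ 0.0082645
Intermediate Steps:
t(l, W) = -⅔ (t(l, W) = 4/(-3 - 3) = 4/(-6) = 4*(-⅙) = -⅔)
w(G) = 0 (w(G) = 0 + 0 = 0)
S = -11 (S = 8 - ((53 + 7) - 41) = 8 - (60 - 41) = 8 - 1*19 = 8 - 19 = -11)
(w(t(-1, -5)) + 1/S)² = (0 + 1/(-11))² = (0 - 1/11)² = (-1/11)² = 1/121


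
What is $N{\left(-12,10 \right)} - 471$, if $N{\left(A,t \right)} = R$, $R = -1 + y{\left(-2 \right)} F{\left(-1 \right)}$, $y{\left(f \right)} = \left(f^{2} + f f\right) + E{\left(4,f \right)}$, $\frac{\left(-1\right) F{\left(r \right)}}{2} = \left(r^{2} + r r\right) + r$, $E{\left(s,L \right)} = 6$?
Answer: $-500$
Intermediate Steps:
$F{\left(r \right)} = - 4 r^{2} - 2 r$ ($F{\left(r \right)} = - 2 \left(\left(r^{2} + r r\right) + r\right) = - 2 \left(\left(r^{2} + r^{2}\right) + r\right) = - 2 \left(2 r^{2} + r\right) = - 2 \left(r + 2 r^{2}\right) = - 4 r^{2} - 2 r$)
$y{\left(f \right)} = 6 + 2 f^{2}$ ($y{\left(f \right)} = \left(f^{2} + f f\right) + 6 = \left(f^{2} + f^{2}\right) + 6 = 2 f^{2} + 6 = 6 + 2 f^{2}$)
$R = -29$ ($R = -1 + \left(6 + 2 \left(-2\right)^{2}\right) \left(\left(-2\right) \left(-1\right) \left(1 + 2 \left(-1\right)\right)\right) = -1 + \left(6 + 2 \cdot 4\right) \left(\left(-2\right) \left(-1\right) \left(1 - 2\right)\right) = -1 + \left(6 + 8\right) \left(\left(-2\right) \left(-1\right) \left(-1\right)\right) = -1 + 14 \left(-2\right) = -1 - 28 = -29$)
$N{\left(A,t \right)} = -29$
$N{\left(-12,10 \right)} - 471 = -29 - 471 = -500$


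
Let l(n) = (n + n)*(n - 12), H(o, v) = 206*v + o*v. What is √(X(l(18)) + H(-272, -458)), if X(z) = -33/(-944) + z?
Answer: 3*√188401219/236 ≈ 174.48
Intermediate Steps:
l(n) = 2*n*(-12 + n) (l(n) = (2*n)*(-12 + n) = 2*n*(-12 + n))
X(z) = 33/944 + z (X(z) = -33*(-1/944) + z = 33/944 + z)
√(X(l(18)) + H(-272, -458)) = √((33/944 + 2*18*(-12 + 18)) - 458*(206 - 272)) = √((33/944 + 2*18*6) - 458*(-66)) = √((33/944 + 216) + 30228) = √(203937/944 + 30228) = √(28739169/944) = 3*√188401219/236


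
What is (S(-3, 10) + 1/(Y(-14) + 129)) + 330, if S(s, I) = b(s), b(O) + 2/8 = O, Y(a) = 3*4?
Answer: 184291/564 ≈ 326.76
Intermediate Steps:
Y(a) = 12
b(O) = -1/4 + O
S(s, I) = -1/4 + s
(S(-3, 10) + 1/(Y(-14) + 129)) + 330 = ((-1/4 - 3) + 1/(12 + 129)) + 330 = (-13/4 + 1/141) + 330 = -1829/564 + 330 = 184291/564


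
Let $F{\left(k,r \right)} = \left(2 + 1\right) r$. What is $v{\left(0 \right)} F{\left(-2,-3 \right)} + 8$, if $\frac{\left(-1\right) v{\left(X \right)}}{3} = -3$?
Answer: $-73$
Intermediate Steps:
$v{\left(X \right)} = 9$ ($v{\left(X \right)} = \left(-3\right) \left(-3\right) = 9$)
$F{\left(k,r \right)} = 3 r$
$v{\left(0 \right)} F{\left(-2,-3 \right)} + 8 = 9 \cdot 3 \left(-3\right) + 8 = 9 \left(-9\right) + 8 = -81 + 8 = -73$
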